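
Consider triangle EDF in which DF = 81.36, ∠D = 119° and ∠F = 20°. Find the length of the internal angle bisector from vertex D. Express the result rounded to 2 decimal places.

28.30

The third angle is ∠E = 180° − ∠D − ∠F = 41.00°.
Law of sines: FE = DF·sin D/sin E ≈ 108.46.
Law of sines: ED = DF·sin F/sin E ≈ 42.415.
The bisector from D has length 2·ED·DF·cos(∠D/2)/(ED+DF) ≈ 28.301.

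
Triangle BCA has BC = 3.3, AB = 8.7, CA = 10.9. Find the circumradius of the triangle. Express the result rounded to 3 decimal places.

By the law of cosines, cos B = (AB² + BC² − CA²) / (2·AB·BC) ≈ -0.56130, so ∠B ≈ 124.15°.
Circumradius = CA/(2 sin B) ≈ 6.5852.

R ≈ 6.585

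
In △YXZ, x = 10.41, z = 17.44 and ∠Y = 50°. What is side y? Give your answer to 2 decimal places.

By the law of cosines, y² = x² + z² − 2·x·z·cos Y = 179.13, so y ≈ 13.384.

13.38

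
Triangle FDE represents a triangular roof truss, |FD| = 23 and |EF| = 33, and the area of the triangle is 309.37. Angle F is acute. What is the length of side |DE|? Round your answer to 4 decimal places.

27.1811

From area = ½·|EF|·|FD|·sin F, we get sin F = 2·area/(|EF|·|FD|) ≈ 0.81520.
Taking the acute solution, ∠F ≈ 54.61°.
Law of cosines then gives |DE| ≈ 27.181.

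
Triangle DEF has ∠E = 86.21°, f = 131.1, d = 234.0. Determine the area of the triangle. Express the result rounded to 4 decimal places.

15305.1546

Area = ½·f·d·sin E ≈ 15305.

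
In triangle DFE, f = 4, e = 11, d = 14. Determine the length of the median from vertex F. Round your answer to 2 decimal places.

Median from F: ½√(2·e² + 2·d² − f²) ≈ 12.43.

m_F ≈ 12.43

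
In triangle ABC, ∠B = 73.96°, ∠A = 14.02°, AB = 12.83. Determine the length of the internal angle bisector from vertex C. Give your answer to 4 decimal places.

The third angle is ∠C = 180° − ∠A − ∠B = 92.02°.
Law of sines: BC = AB·sin A/sin C ≈ 3.1101.
Law of sines: CA = AB·sin B/sin C ≈ 12.338.
The bisector from C has length 2·BC·CA·cos(∠C/2)/(BC+CA) ≈ 3.4504.

3.4504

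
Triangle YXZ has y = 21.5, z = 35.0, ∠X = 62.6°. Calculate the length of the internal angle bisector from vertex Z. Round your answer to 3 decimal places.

By the law of cosines, x² = z² + y² − 2·z·y·cos X = 994.65, so x ≈ 31.538.
Law of cosines again: cos Z = (y² + x² − z²)/(2·y·x) ≈ 0.17100, so ∠Z ≈ 80.15°.
The bisector from Z has length 2·y·x·cos(∠Z/2)/(y+x) ≈ 19.565.

19.565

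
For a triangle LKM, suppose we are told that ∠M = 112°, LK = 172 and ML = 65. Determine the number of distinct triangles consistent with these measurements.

ML·sin M = 65·sin(112°) ≈ 60.27.
Since ∠M is not acute, a triangle exists only if LK > ML; here LK > ML, so there is exactly one triangle.

1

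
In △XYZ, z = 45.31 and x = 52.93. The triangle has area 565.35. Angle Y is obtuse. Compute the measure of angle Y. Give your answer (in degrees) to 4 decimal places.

151.8704

From area = ½·z·x·sin Y, we get sin Y = 2·area/(z·x) ≈ 0.47147.
Taking the obtuse solution, ∠Y ≈ 151.87°.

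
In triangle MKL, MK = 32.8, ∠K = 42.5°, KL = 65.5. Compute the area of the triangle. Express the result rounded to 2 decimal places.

Area = ½·MK·KL·sin K ≈ 725.72.

area ≈ 725.72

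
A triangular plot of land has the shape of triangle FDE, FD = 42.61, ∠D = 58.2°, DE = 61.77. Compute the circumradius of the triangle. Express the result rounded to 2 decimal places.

By the law of cosines, EF² = FD² + DE² − 2·FD·DE·cos D = 2857.2, so EF ≈ 53.453.
Area = ½·FD·DE·sin D ≈ 1118.5.
Circumradius = EF/(2 sin D) ≈ 31.447.

31.45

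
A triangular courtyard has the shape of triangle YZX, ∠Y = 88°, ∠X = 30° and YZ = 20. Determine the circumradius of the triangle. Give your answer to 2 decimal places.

The third angle is ∠Z = 180° − ∠X − ∠Y = 62.00°.
Law of sines: ZX = YZ·sin Y/sin X ≈ 39.976.
Law of sines: XY = YZ·sin Z/sin X ≈ 35.318.
Circumradius = YZ/(2 sin X) ≈ 20.

20.00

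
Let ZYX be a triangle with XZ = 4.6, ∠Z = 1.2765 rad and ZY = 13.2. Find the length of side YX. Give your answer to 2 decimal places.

By the law of cosines, YX² = XZ² + ZY² − 2·XZ·ZY·cos Z = 160.17, so YX ≈ 12.656.

12.66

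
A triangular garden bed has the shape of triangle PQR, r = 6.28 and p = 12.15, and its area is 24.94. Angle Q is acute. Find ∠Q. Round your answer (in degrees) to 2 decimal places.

From area = ½·r·p·sin Q, we get sin Q = 2·area/(r·p) ≈ 0.65372.
Taking the acute solution, ∠Q ≈ 40.82°.

40.82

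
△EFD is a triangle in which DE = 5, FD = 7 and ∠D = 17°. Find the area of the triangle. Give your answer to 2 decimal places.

area ≈ 5.12

Area = ½·FD·DE·sin D ≈ 5.1165.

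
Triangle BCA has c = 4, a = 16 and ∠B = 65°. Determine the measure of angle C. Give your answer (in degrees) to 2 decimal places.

By the law of cosines, b² = c² + a² − 2·c·a·cos B = 217.9, so b ≈ 14.762.
Law of cosines again: cos C = (a² + b² − c²)/(2·a·b) ≈ 0.96938, so ∠C ≈ 14.22°.

∠C ≈ 14.22°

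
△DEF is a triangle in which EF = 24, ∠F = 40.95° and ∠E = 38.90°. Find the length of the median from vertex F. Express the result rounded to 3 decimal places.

The third angle is ∠D = 180° − ∠E − ∠F = 100.15°.
Law of sines: FD = EF·sin E/sin D ≈ 15.311.
Law of sines: DE = EF·sin F/sin D ≈ 15.98.
Median from F: ½√(2·EF² + 2·FD² − DE²) ≈ 18.476.

m_F ≈ 18.476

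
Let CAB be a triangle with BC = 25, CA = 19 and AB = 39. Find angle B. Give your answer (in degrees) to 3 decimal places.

By the law of cosines, cos B = (AB² + BC² − CA²) / (2·AB·BC) ≈ 0.91538, so ∠B ≈ 23.74°.

∠B ≈ 23.740°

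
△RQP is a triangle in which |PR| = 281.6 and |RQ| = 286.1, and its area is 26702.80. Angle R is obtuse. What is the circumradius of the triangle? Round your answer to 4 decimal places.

From area = ½·|PR|·|RQ|·sin R, we get sin R = 2·area/(|PR|·|RQ|) ≈ 0.66288.
Taking the obtuse solution, ∠R ≈ 138.48°.
Law of cosines then gives |QP| ≈ 530.84.
Circumradius = |QP|/(2 sin R) ≈ 400.41.

400.4056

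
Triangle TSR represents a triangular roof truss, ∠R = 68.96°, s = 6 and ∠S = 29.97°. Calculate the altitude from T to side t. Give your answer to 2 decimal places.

h_T ≈ 5.60

The third angle is ∠T = 180° − ∠S − ∠R = 81.07°.
Law of sines: t = s·sin T/sin S ≈ 11.865.
Law of sines: r = s·sin R/sin S ≈ 11.21.
Area = ½·s·t·sin R ≈ 33.223.
The altitude from T has length 2·area/t ≈ 5.6.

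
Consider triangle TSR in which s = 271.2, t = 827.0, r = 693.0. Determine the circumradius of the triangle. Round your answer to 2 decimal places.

440.76

By the law of cosines, cos T = (s² + r² − t²) / (2·s·r) ≈ -0.34620, so ∠T ≈ 1.924 rad.
Circumradius = t/(2 sin T) ≈ 440.76.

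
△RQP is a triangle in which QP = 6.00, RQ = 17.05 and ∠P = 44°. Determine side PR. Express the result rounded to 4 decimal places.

Law of sines: sin R = QP·sin P/RQ ≈ 0.24445.
Since RQ ≥ QP, only the acute value applies: ∠R ≈ 14.15°.
Then ∠Q = 180° − ∠P − ∠R ≈ 121.85°.
Law of sines gives PR = RQ·sin Q/sin P ≈ 20.849.

20.8488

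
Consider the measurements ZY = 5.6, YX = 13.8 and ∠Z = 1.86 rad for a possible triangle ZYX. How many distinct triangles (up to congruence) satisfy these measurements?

1

ZY·sin Z = 5.6·sin(1.86 rad) ≈ 5.367.
Since ∠Z is not acute, a triangle exists only if YX > ZY; here YX > ZY, so there is exactly one triangle.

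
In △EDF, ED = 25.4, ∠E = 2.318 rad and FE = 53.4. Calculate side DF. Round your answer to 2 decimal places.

73.08

By the law of cosines, DF² = FE² + ED² − 2·FE·ED·cos E = 5340.3, so DF ≈ 73.077.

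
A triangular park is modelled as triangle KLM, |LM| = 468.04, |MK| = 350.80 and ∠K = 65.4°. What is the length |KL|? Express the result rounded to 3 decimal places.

488.560

Law of sines: sin L = |MK|·sin K/|LM| ≈ 0.68148.
Since |LM| ≥ |MK|, only the acute value applies: ∠L ≈ 42.96°.
Then ∠M = 180° − ∠K − ∠L ≈ 71.64°.
Law of sines gives |KL| = |LM|·sin M/sin K ≈ 488.56.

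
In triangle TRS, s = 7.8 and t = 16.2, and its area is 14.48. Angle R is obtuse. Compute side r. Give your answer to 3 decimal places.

23.859

From area = ½·s·t·sin R, we get sin R = 2·area/(s·t) ≈ 0.22919.
Taking the obtuse solution, ∠R ≈ 166.75°.
Law of cosines then gives r ≈ 23.859.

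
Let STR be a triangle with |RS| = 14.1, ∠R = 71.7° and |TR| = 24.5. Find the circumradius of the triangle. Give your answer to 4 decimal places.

By the law of cosines, |ST|² = |TR|² + |RS|² − 2·|TR|·|RS|·cos R = 582.12, so |ST| ≈ 24.127.
Area = ½·|TR|·|RS|·sin R ≈ 163.99.
Circumradius = |ST|/(2 sin R) ≈ 12.706.

12.7062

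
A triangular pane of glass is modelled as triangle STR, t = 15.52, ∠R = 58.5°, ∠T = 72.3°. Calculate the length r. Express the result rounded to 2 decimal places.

13.89

The third angle is ∠S = 180° − ∠T − ∠R = 49.20°.
Law of sines: r = t·sin R/sin T ≈ 13.891.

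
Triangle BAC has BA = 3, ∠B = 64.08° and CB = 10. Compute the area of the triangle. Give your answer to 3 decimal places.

13.491

Area = ½·CB·BA·sin B ≈ 13.491.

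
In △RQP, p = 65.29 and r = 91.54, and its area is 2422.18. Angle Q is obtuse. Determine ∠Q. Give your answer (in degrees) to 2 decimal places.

From area = ½·p·r·sin Q, we get sin Q = 2·area/(p·r) ≈ 0.81055.
Taking the obtuse solution, ∠Q ≈ 125.85°.

∠Q ≈ 125.85°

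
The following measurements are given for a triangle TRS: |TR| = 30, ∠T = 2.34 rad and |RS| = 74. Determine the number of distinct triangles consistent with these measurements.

|TR|·sin T = 30·sin(2.34 rad) ≈ 21.55.
Since ∠T is not acute, a triangle exists only if |RS| > |TR|; here |RS| > |TR|, so there is exactly one triangle.

1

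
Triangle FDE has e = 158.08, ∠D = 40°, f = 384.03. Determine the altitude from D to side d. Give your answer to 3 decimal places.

By the law of cosines, d² = e² + f² − 2·e·f·cos D = 79459, so d ≈ 281.88.
Area = ½·e·f·sin D ≈ 19511.
The altitude from D has length 2·area/d ≈ 138.43.

138.432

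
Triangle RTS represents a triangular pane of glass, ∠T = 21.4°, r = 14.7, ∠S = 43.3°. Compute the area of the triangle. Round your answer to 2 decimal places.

The third angle is ∠R = 180° − ∠T − ∠S = 115.30°.
Law of sines: t = r·sin T/sin R ≈ 5.9327.
Law of sines: s = r·sin S/sin R ≈ 11.151.
Area = ½·r·t·sin S ≈ 29.906.

area ≈ 29.91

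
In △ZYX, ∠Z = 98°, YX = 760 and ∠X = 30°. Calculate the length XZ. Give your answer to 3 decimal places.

604.774

The third angle is ∠Y = 180° − ∠X − ∠Z = 52.00°.
Law of sines: XZ = YX·sin Y/sin Z ≈ 604.77.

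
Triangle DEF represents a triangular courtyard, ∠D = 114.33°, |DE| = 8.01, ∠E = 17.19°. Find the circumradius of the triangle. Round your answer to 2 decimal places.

R ≈ 5.35

The third angle is ∠F = 180° − ∠D − ∠E = 48.48°.
Law of sines: |EF| = |DE|·sin D/sin F ≈ 9.7481.
Law of sines: |FD| = |DE|·sin E/sin F ≈ 3.1618.
Circumradius = |DE|/(2 sin F) ≈ 5.3491.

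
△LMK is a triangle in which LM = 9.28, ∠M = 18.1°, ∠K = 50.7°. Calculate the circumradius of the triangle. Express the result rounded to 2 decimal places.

R ≈ 6.00

The third angle is ∠L = 180° − ∠M − ∠K = 111.20°.
Law of sines: MK = LM·sin L/sin K ≈ 11.181.
Law of sines: KL = LM·sin M/sin K ≈ 3.7257.
Circumradius = LM/(2 sin K) ≈ 5.9961.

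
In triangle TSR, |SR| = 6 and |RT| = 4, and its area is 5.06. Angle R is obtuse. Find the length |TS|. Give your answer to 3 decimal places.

From area = ½·|SR|·|RT|·sin R, we get sin R = 2·area/(|SR|·|RT|) ≈ 0.42167.
Taking the obtuse solution, ∠R ≈ 155.06°.
Law of cosines then gives |TS| ≈ 9.7736.

9.774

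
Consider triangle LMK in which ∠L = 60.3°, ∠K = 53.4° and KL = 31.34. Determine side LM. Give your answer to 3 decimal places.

27.478

The third angle is ∠M = 180° − ∠K − ∠L = 66.30°.
Law of sines: LM = KL·sin K/sin M ≈ 27.478.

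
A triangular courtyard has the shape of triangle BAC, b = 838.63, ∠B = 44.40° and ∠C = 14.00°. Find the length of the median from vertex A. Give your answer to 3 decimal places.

m_A ≈ 364.876

The third angle is ∠A = 180° − ∠C − ∠B = 121.60°.
Law of sines: a = b·sin A/sin B ≈ 1020.9.
Law of sines: c = b·sin C/sin B ≈ 289.97.
Median from A: ½√(2·c² + 2·b² − a²) ≈ 364.88.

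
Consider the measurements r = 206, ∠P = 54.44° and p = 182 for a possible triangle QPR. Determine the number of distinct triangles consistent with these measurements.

r·sin P = 206·sin(54.44°) ≈ 167.6.
Since r sin P < p < r (167.6 < 182 < 206), two triangles exist.

2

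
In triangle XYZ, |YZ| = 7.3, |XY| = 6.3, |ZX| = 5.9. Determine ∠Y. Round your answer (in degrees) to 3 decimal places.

By the law of cosines, cos Y = (|XY|² + |YZ|² − |ZX|²) / (2·|XY|·|YZ|) ≈ 0.63242, so ∠Y ≈ 50.77°.

∠Y ≈ 50.771°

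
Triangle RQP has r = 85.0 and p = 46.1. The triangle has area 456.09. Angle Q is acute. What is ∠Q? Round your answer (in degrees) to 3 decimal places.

From area = ½·p·r·sin Q, we get sin Q = 2·area/(p·r) ≈ 0.23279.
Taking the acute solution, ∠Q ≈ 13.46°.

∠Q ≈ 13.461°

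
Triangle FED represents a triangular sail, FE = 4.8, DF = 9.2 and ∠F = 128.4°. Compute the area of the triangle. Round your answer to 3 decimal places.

Area = ½·DF·FE·sin F ≈ 17.304.

17.304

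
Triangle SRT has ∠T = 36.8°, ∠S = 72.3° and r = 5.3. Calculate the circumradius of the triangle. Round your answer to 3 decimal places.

The third angle is ∠R = 180° − ∠T − ∠S = 70.90°.
Law of sines: s = r·sin S/sin R ≈ 5.3433.
Law of sines: t = r·sin T/sin R ≈ 3.3598.
Circumradius = r/(2 sin R) ≈ 2.8044.

2.804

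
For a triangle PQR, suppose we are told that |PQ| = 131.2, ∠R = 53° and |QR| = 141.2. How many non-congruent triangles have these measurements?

2

|QR|·sin R = 141.2·sin(53°) ≈ 112.8.
Since |QR| sin R < |PQ| < |QR| (112.8 < 131.2 < 141.2), two triangles exist.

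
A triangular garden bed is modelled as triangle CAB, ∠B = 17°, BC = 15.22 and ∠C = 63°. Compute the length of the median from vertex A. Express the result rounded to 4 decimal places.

m_A ≈ 6.8635

The third angle is ∠A = 180° − ∠B − ∠C = 100.00°.
Law of sines: AB = BC·sin C/sin A ≈ 13.77.
Law of sines: CA = BC·sin B/sin A ≈ 4.5185.
Median from A: ½√(2·CA² + 2·AB² − BC²) ≈ 6.8635.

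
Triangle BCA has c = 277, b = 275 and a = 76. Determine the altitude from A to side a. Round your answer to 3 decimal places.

273.277

Semiperimeter s = (275 + 277 + 76)/2 = 314.
Heron's formula: area = √(314·39·37·238) ≈ 10385.
The altitude from A has length 2·area/a ≈ 273.28.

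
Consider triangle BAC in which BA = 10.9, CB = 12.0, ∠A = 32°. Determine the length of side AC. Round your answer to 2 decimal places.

19.76

Law of sines: sin C = BA·sin A/CB ≈ 0.48134.
Since CB ≥ BA, only the acute value applies: ∠C ≈ 28.77°.
Then ∠B = 180° − ∠A − ∠C ≈ 119.23°.
Law of sines gives AC = CB·sin B/sin A ≈ 19.762.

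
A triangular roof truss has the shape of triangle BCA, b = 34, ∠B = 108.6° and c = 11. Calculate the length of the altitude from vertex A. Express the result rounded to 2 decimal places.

h_A ≈ 10.43

Law of sines: sin C = c·sin B/b ≈ 0.30663.
Since b ≥ c, only the acute value applies: ∠C ≈ 17.86°.
Then ∠A = 180° − ∠B − ∠C ≈ 53.54°.
Law of sines gives a = b·sin A/sin B ≈ 28.854.
Area = ½·b·c·sin A ≈ 150.41.
The altitude from A has length 2·area/a ≈ 10.425.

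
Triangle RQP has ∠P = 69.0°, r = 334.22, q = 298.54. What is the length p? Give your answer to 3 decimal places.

By the law of cosines, p² = r² + q² − 2·r·q·cos P = 1.2931e+05, so p ≈ 359.6.

359.603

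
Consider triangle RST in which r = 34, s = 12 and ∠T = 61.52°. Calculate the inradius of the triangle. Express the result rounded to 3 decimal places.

4.708

By the law of cosines, t² = r² + s² − 2·r·s·cos T = 910.89, so t ≈ 30.181.
Area = ½·r·s·sin T ≈ 179.31.
Semiperimeter p = (34+12+30.181)/2 = 38.09.
Inradius = area/p = 179.31/38.09 ≈ 4.7075.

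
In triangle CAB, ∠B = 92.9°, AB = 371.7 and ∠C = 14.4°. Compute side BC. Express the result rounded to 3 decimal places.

1427.017

The third angle is ∠A = 180° − ∠B − ∠C = 72.70°.
Law of sines: BC = AB·sin A/sin C ≈ 1427.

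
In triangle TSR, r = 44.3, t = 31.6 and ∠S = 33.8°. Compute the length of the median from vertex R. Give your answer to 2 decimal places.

By the law of cosines, s² = r² + t² − 2·r·t·cos S = 634.49, so s ≈ 25.189.
Median from R: ½√(2·t² + 2·s² − r²) ≈ 18.053.

m_R ≈ 18.05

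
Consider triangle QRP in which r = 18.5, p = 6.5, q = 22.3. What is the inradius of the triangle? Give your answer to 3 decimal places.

Semiperimeter s = (22.3 + 18.5 + 6.5)/2 = 23.65.
Heron's formula: area = √(23.65·1.35·5.15·17.15) ≈ 53.103.
Inradius = area/s = 53.103/23.65 ≈ 2.2454.

2.245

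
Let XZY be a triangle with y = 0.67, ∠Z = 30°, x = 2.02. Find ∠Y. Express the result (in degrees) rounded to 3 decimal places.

13.098

By the law of cosines, z² = y² + x² − 2·y·x·cos Z = 2.1851, so z ≈ 1.4782.
Law of cosines again: cos Y = (x² + z² − y²)/(2·x·z) ≈ 0.97398, so ∠Y ≈ 13.10°.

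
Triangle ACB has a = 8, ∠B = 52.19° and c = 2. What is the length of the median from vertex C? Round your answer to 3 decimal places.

By the law of cosines, b² = a² + c² − 2·a·c·cos B = 48.383, so b ≈ 6.9558.
Median from C: ½√(2·b² + 2·a² − c²) ≈ 7.4291.

m_C ≈ 7.429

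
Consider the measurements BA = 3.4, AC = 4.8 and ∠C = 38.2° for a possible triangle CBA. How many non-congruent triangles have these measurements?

2

AC·sin C = 4.8·sin(38.2°) ≈ 2.968.
Since AC sin C < BA < AC (2.968 < 3.4 < 4.8), two triangles exist.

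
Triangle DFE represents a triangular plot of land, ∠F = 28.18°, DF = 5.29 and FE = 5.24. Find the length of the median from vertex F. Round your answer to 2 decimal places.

m_F ≈ 5.11

By the law of cosines, ED² = DF² + FE² − 2·DF·FE·cos F = 6.5738, so ED ≈ 2.5639.
Median from F: ½√(2·DF² + 2·FE² − ED²) ≈ 5.1066.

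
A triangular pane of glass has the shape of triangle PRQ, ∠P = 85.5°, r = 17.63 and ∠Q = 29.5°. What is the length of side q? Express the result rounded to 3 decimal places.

The third angle is ∠R = 180° − ∠Q − ∠P = 65.00°.
Law of sines: q = r·sin Q/sin R ≈ 9.5789.

9.579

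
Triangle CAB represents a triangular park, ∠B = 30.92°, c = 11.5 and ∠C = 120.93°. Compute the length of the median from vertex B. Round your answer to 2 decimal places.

The third angle is ∠A = 180° − ∠B − ∠C = 28.15°.
Law of sines: a = c·sin A/sin C ≈ 6.3249.
Law of sines: b = c·sin B/sin C ≈ 6.8888.
Median from B: ½√(2·c² + 2·a² − b²) ≈ 8.6176.

8.62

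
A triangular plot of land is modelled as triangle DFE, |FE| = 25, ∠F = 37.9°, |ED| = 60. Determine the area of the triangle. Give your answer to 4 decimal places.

596.8431

Law of sines: sin D = |FE|·sin F/|ED| ≈ 0.25595.
Since |ED| ≥ |FE|, only the acute value applies: ∠D ≈ 14.83°.
Then ∠E = 180° − ∠F − ∠D ≈ 127.27°.
Law of sines gives |DF| = |ED|·sin E/sin F ≈ 77.728.
Area = ½·|ED|·|FE|·sin E ≈ 596.84.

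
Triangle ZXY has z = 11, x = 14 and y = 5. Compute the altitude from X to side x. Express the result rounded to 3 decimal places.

Semiperimeter s = (11 + 14 + 5)/2 = 15.
Heron's formula: area = √(15·4·1·10) ≈ 24.495.
The altitude from X has length 2·area/x ≈ 3.4993.

h_X ≈ 3.499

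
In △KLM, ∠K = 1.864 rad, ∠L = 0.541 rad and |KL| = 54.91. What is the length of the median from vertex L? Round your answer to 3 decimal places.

The third angle is ∠M = π − ∠K − ∠L = 0.737 rad.
Law of sines: |LM| = |KL|·sin K/sin M ≈ 78.251.
Law of sines: |MK| = |KL|·sin L/sin M ≈ 42.095.
Median from L: ½√(2·|KL|² + 2·|LM|² − |MK|²) ≈ 64.235.

m_L ≈ 64.235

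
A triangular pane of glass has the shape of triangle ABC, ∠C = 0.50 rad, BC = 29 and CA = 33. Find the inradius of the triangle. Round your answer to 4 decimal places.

r ≈ 5.8957

By the law of cosines, AB² = BC² + CA² − 2·BC·CA·cos C = 250.31, so AB ≈ 15.821.
Area = ½·BC·CA·sin C ≈ 229.41.
Semiperimeter s = (29+33+15.821)/2 = 38.911.
Inradius = area/s = 229.41/38.911 ≈ 5.8957.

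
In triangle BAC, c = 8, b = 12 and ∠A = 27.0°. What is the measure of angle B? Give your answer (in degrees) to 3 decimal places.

116.296

By the law of cosines, a² = c² + b² − 2·c·b·cos A = 36.927, so a ≈ 6.0767.
Law of cosines again: cos B = (a² + c² − b²)/(2·a·c) ≈ -0.44301, so ∠B ≈ 116.30°.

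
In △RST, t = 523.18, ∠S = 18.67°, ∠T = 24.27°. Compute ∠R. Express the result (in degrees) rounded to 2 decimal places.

The third angle is ∠R = 180° − ∠S − ∠T = 137.06°.

137.06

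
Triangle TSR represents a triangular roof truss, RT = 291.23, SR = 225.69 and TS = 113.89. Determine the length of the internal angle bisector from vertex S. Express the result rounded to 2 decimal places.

By the law of cosines, cos S = (TS² + SR² − RT²) / (2·TS·SR) ≈ -0.40671, so ∠S ≈ 114.00°.
The bisector from S has length 2·TS·SR·cos(∠S/2)/(TS+SR) ≈ 82.453.

82.45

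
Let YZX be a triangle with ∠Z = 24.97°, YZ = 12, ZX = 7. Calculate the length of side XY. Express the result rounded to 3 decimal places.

6.380

By the law of cosines, XY² = YZ² + ZX² − 2·YZ·ZX·cos Z = 40.703, so XY ≈ 6.3799.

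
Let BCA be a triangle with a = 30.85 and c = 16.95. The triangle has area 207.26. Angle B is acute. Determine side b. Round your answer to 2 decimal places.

From area = ½·c·a·sin B, we get sin B = 2·area/(c·a) ≈ 0.79272.
Taking the acute solution, ∠B ≈ 52.44°.
Law of cosines then gives b ≈ 24.526.

24.53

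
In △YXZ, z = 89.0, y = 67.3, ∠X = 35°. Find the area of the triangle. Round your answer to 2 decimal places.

Area = ½·z·y·sin X ≈ 1717.8.

area ≈ 1717.78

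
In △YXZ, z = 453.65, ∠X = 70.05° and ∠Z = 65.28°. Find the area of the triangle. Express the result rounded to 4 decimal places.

74859.2562

The third angle is ∠Y = 180° − ∠X − ∠Z = 44.67°.
Law of sines: y = z·sin Y/sin Z ≈ 351.1.
Law of sines: x = z·sin X/sin Z ≈ 469.45.
Area = ½·z·y·sin X ≈ 74859.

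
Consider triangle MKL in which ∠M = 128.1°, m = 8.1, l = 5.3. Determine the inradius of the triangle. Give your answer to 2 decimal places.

0.90

Law of sines: sin L = l·sin M/m ≈ 0.51491.
Since m ≥ l, only the acute value applies: ∠L ≈ 30.99°.
Then ∠K = 180° − ∠M − ∠L ≈ 20.91°.
Law of sines gives k = m·sin K/sin M ≈ 3.6734.
Area = ½·m·l·sin K ≈ 7.6604.
Semiperimeter s = (8.1+3.6734+5.3)/2 = 8.5367.
Inradius = area/s = 7.6604/8.5367 ≈ 0.89735.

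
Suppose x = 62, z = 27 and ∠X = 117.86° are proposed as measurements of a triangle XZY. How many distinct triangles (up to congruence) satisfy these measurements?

1

z·sin X = 27·sin(117.86°) ≈ 23.87.
Since ∠X is not acute, a triangle exists only if x > z; here x > z, so there is exactly one triangle.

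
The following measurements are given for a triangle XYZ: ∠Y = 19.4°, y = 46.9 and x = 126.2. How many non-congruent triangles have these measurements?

2

x·sin Y = 126.2·sin(19.4°) ≈ 41.92.
Since x sin Y < y < x (41.92 < 46.9 < 126.2), two triangles exist.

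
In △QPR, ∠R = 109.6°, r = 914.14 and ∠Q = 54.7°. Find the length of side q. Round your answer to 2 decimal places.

The third angle is ∠P = 180° − ∠R − ∠Q = 15.70°.
Law of sines: q = r·sin Q/sin R ≈ 791.95.

791.95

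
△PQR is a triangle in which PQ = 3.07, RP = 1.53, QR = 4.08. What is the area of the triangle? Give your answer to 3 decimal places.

area ≈ 2.007

Semiperimeter s = (4.08 + 1.53 + 3.07)/2 = 4.34.
Heron's formula: area = √(4.34·0.26·2.81·1.27) ≈ 2.0067.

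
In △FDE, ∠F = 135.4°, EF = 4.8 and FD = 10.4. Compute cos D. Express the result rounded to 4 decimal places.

cos D ≈ 0.9715

By the law of cosines, DE² = EF² + FD² − 2·EF·FD·cos F = 202.29, so DE ≈ 14.223.
Law of cosines again: cos D = (FD² + DE² − EF²)/(2·FD·DE) ≈ 0.97152, so ∠D ≈ 13.71°.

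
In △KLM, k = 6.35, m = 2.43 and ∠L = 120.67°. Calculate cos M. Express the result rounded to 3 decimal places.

By the law of cosines, l² = m² + k² − 2·m·k·cos L = 61.969, so l ≈ 7.8721.
Law of cosines again: cos M = (k² + l² − m²)/(2·k·l) ≈ 0.96411, so ∠M ≈ 15.40°.

cos M ≈ 0.964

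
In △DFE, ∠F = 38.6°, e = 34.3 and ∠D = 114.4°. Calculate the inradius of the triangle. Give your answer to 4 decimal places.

The third angle is ∠E = 180° − ∠D − ∠F = 27.00°.
Law of sines: d = e·sin D/sin E ≈ 68.804.
Law of sines: f = e·sin F/sin E ≈ 47.136.
Area = ½·e·d·sin F ≈ 736.17.
Semiperimeter s = (68.804+47.136+34.3)/2 = 75.12.
Inradius = area/s = 736.17/75.12 ≈ 9.8.

r ≈ 9.8000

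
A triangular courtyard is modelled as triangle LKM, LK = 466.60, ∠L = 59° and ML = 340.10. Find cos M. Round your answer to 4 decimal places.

cos M ≈ 0.2421

By the law of cosines, KM² = ML² + LK² − 2·ML·LK·cos L = 1.6992e+05, so KM ≈ 412.21.
Law of cosines again: cos M = (KM² + ML² − LK²)/(2·KM·ML) ≈ 0.24207, so ∠M ≈ 75.99°.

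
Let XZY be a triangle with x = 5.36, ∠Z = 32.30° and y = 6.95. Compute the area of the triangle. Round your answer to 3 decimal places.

area ≈ 9.953

Area = ½·y·x·sin Z ≈ 9.9528.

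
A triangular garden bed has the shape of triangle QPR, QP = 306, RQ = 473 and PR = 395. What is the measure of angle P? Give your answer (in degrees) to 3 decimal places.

83.842

By the law of cosines, cos P = (QP² + PR² − RQ²) / (2·QP·PR) ≈ 0.10727, so ∠P ≈ 83.84°.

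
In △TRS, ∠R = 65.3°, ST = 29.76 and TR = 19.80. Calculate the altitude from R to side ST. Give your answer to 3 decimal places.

19.331

Law of sines: sin S = TR·sin R/ST ≈ 0.60445.
Since ST ≥ TR, only the acute value applies: ∠S ≈ 37.19°.
Then ∠T = 180° − ∠R − ∠S ≈ 77.51°.
Law of sines gives RS = ST·sin T/sin R ≈ 31.982.
Area = ½·ST·TR·sin T ≈ 287.65.
The altitude from R has length 2·area/ST ≈ 19.331.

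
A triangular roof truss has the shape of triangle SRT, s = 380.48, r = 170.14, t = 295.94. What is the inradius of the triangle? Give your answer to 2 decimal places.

57.09

Semiperimeter p = (380.48 + 170.14 + 295.94)/2 = 423.28.
Heron's formula: area = √(423.28·42.8·253.14·127.34) ≈ 24166.
Inradius = area/p = 24166/423.28 ≈ 57.091.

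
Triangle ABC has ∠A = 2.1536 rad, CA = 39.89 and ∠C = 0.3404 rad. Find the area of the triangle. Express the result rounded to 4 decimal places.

area ≈ 367.6240

The third angle is ∠B = π − ∠C − ∠A = 0.6476 rad.
Law of sines: BC = CA·sin A/sin B ≈ 55.208.
Law of sines: AB = CA·sin C/sin B ≈ 22.076.
Area = ½·CA·BC·sin C ≈ 367.62.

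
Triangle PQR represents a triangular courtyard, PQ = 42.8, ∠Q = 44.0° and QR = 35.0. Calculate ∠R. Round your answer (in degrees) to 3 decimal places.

∠R ≈ 81.936°

By the law of cosines, RP² = PQ² + QR² − 2·PQ·QR·cos Q = 901.7, so RP ≈ 30.028.
Law of cosines again: cos R = (QR² + RP² − PQ²)/(2·QR·RP) ≈ 0.14028, so ∠R ≈ 81.94°.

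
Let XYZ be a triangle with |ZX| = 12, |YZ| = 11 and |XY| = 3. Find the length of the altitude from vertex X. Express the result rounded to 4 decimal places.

Semiperimeter s = (11 + 12 + 3)/2 = 13.
Heron's formula: area = √(13·2·1·10) ≈ 16.125.
The altitude from X has length 2·area/|YZ| ≈ 2.9317.

h_X ≈ 2.9317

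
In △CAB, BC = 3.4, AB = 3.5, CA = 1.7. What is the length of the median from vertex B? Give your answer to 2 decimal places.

m_B ≈ 3.34

Median from B: ½√(2·AB² + 2·BC² − CA²) ≈ 3.344.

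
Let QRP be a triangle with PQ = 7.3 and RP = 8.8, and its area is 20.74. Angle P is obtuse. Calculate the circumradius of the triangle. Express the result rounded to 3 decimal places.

From area = ½·RP·PQ·sin P, we get sin P = 2·area/(RP·PQ) ≈ 0.64570.
Taking the obtuse solution, ∠P ≈ 139.78°.
Law of cosines then gives QR ≈ 15.127.
Circumradius = QR/(2 sin P) ≈ 11.714.

11.714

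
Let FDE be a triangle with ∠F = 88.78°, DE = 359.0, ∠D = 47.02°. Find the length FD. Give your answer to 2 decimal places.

250.34

The third angle is ∠E = 180° − ∠F − ∠D = 44.20°.
Law of sines: FD = DE·sin E/sin F ≈ 250.34.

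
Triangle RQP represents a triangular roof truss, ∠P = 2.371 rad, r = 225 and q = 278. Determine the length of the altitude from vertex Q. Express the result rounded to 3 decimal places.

h_Q ≈ 156.726

By the law of cosines, p² = r² + q² − 2·r·q·cos P = 2.1767e+05, so p ≈ 466.55.
Area = ½·r·q·sin P ≈ 21785.
The altitude from Q has length 2·area/q ≈ 156.73.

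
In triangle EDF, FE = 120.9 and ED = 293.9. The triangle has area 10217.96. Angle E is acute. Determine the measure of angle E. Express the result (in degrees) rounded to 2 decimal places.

∠E ≈ 35.11°

From area = ½·FE·ED·sin E, we get sin E = 2·area/(FE·ED) ≈ 0.57513.
Taking the acute solution, ∠E ≈ 35.11°.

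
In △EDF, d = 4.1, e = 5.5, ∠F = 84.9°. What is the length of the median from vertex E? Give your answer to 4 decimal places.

m_E ≈ 4.7295

By the law of cosines, f² = e² + d² − 2·e·d·cos F = 43.051, so f ≈ 6.5613.
Median from E: ½√(2·d² + 2·f² − e²) ≈ 4.7295.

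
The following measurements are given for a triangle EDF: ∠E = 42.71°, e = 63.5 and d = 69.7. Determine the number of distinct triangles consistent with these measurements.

2

d·sin E = 69.7·sin(42.71°) ≈ 47.28.
Since d sin E < e < d (47.28 < 63.5 < 69.7), two triangles exist.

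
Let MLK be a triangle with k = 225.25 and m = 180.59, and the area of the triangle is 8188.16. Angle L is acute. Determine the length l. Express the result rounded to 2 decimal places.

94.23

From area = ½·k·m·sin L, we get sin L = 2·area/(k·m) ≈ 0.40259.
Taking the acute solution, ∠L ≈ 23.74°.
Law of cosines then gives l ≈ 94.227.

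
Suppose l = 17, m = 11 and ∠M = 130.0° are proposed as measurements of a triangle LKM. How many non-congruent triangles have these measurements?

0

l·sin M = 17·sin(130.0°) ≈ 13.02.
Since ∠M is not acute, a triangle exists only if m > l; here m ≤ l, so there is no triangle.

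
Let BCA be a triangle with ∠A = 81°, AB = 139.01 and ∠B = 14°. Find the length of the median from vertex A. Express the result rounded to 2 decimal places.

The third angle is ∠C = 180° − ∠A − ∠B = 85.00°.
Law of sines: CA = AB·sin B/sin C ≈ 33.758.
Law of sines: BC = AB·sin A/sin C ≈ 137.82.
Median from A: ½√(2·CA² + 2·AB² − BC²) ≈ 74.047.

74.05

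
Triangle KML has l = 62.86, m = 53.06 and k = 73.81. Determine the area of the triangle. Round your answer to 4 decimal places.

area ≈ 1634.7587

Semiperimeter s = (73.81 + 53.06 + 62.86)/2 = 94.865.
Heron's formula: area = √(94.865·21.055·41.805·32.005) ≈ 1634.8.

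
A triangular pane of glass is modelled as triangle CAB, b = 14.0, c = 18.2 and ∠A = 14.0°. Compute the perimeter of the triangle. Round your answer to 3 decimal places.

By the law of cosines, a² = b² + c² − 2·b·c·cos A = 32.777, so a ≈ 5.7251.
Semiperimeter s = (18.2+5.7251+14)/2 = 18.963.
Perimeter = 18.2 + 5.7251 + 14 = 37.925.

perimeter ≈ 37.925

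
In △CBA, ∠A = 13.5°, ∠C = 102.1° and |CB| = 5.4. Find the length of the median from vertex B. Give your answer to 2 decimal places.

m_B ≈ 12.71

The third angle is ∠B = 180° − ∠A − ∠C = 64.40°.
Law of sines: |BA| = |CB|·sin C/sin A ≈ 22.618.
Law of sines: |AC| = |CB|·sin B/sin A ≈ 20.861.
Median from B: ½√(2·|CB|² + 2·|BA|² − |AC|²) ≈ 12.711.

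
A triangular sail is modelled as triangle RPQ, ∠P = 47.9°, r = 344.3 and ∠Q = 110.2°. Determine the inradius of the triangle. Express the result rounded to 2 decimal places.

The third angle is ∠R = 180° − ∠P − ∠Q = 21.90°.
Law of sines: p = r·sin P/sin R ≈ 684.91.
Law of sines: q = r·sin Q/sin R ≈ 866.31.
Area = ½·r·p·sin Q ≈ 1.1065e+05.
Semiperimeter s = (344.3+684.91+866.31)/2 = 947.76.
Inradius = area/s = 1.1065e+05/947.76 ≈ 116.75.

116.75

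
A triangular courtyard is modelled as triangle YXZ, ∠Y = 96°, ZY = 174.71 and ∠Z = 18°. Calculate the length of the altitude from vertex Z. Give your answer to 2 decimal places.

h_Z ≈ 173.75

The third angle is ∠X = 180° − ∠Z − ∠Y = 66.00°.
Law of sines: XZ = ZY·sin Y/sin X ≈ 190.2.
Law of sines: YX = ZY·sin Z/sin X ≈ 59.098.
Area = ½·ZY·XZ·sin Z ≈ 5134.2.
The altitude from Z has length 2·area/YX ≈ 173.75.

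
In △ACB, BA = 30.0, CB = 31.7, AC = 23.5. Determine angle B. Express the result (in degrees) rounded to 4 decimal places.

44.6700

By the law of cosines, cos B = (CB² + BA² − AC²) / (2·CB·BA) ≈ 0.71117, so ∠B ≈ 44.67°.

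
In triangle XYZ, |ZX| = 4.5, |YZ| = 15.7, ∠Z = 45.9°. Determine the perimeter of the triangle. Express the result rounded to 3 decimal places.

perimeter ≈ 33.177

By the law of cosines, |XY|² = |YZ|² + |ZX|² − 2·|YZ|·|ZX|·cos Z = 168.41, so |XY| ≈ 12.977.
Semiperimeter s = (15.7+4.5+12.977)/2 = 16.589.
Perimeter = 15.7 + 4.5 + 12.977 = 33.177.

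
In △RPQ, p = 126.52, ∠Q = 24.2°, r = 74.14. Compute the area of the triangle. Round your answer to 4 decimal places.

Area = ½·r·p·sin Q ≈ 1922.6.

1922.5785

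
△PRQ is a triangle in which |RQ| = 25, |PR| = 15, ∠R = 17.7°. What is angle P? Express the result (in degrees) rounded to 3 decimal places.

∠P ≈ 139.235°

By the law of cosines, |QP|² = |PR|² + |RQ|² − 2·|PR|·|RQ|·cos R = 135.5, so |QP| ≈ 11.641.
Law of cosines again: cos P = (|QP|² + |PR|² − |RQ|²)/(2·|QP|·|PR|) ≈ -0.75739, so ∠P ≈ 139.24°.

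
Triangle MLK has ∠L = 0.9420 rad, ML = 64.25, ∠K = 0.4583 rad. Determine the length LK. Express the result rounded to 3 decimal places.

143.117

The third angle is ∠M = π − ∠L − ∠K = 1.7413 rad.
Law of sines: LK = ML·sin M/sin K ≈ 143.12.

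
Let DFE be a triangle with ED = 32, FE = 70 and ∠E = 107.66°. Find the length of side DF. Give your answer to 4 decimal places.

85.3410

By the law of cosines, DF² = FE² + ED² − 2·FE·ED·cos E = 7283.1, so DF ≈ 85.341.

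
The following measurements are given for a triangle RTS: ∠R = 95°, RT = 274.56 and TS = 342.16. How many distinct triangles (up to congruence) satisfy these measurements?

1

RT·sin R = 274.56·sin(95°) ≈ 273.5.
Since ∠R is not acute, a triangle exists only if TS > RT; here TS > RT, so there is exactly one triangle.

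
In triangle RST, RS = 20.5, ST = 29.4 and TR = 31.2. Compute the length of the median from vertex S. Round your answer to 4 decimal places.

19.9736

Median from S: ½√(2·RS² + 2·ST² − TR²) ≈ 19.974.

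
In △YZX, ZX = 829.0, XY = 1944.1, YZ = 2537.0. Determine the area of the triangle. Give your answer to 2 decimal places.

area ≈ 637889.14

Semiperimeter s = (829 + 1944.1 + 2537)/2 = 2655.1.
Heron's formula: area = √(2655.1·1826.1·710.95·118.05) ≈ 6.3789e+05.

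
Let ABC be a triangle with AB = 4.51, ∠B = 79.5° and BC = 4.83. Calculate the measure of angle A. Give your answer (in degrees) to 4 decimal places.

∠A ≈ 52.6089°

By the law of cosines, CA² = AB² + BC² − 2·AB·BC·cos B = 35.73, so CA ≈ 5.9774.
Law of cosines again: cos A = (CA² + AB² − BC²)/(2·CA·AB) ≈ 0.60725, so ∠A ≈ 52.61°.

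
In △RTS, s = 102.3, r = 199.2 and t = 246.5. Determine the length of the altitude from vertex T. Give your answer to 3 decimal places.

Semiperimeter p = (199.2 + 246.5 + 102.3)/2 = 274.
Heron's formula: area = √(274·74.8·27.5·171.7) ≈ 9837.3.
The altitude from T has length 2·area/t ≈ 79.816.

79.816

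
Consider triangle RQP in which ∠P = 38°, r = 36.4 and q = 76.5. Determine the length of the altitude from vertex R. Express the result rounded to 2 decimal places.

47.10

By the law of cosines, p² = r² + q² − 2·r·q·cos P = 2788.6, so p ≈ 52.807.
Area = ½·r·q·sin P ≈ 857.19.
The altitude from R has length 2·area/r ≈ 47.098.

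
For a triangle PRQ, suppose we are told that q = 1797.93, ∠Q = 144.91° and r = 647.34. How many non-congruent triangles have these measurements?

r·sin Q = 647.34·sin(144.91°) ≈ 372.1.
Since ∠Q is not acute, a triangle exists only if q > r; here q > r, so there is exactly one triangle.

1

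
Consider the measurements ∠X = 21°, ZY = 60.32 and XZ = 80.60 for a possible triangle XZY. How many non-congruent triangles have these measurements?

2

XZ·sin X = 80.60·sin(21°) ≈ 28.88.
Since XZ sin X < ZY < XZ (28.88 < 60.32 < 80.60), two triangles exist.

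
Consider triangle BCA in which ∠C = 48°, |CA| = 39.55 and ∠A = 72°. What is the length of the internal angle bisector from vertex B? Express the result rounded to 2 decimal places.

The third angle is ∠B = 180° − ∠C − ∠A = 60.00°.
Law of sines: |AB| = |CA|·sin C/sin B ≈ 33.938.
Law of sines: |BC| = |CA|·sin A/sin B ≈ 43.433.
The bisector from B has length 2·|AB|·|BC|·cos(∠B/2)/(|AB|+|BC|) ≈ 32.998.

t_B ≈ 33.00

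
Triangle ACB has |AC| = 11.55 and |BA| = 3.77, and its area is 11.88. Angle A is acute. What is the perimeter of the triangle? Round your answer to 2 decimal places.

From area = ½·|BA|·|AC|·sin A, we get sin A = 2·area/(|BA|·|AC|) ≈ 0.54566.
Taking the acute solution, ∠A ≈ 0.5772 rad.
Law of cosines then gives |CB| ≈ 8.6392.
Perimeter = 8.6392 + 3.77 + 11.55 = 23.959.

23.96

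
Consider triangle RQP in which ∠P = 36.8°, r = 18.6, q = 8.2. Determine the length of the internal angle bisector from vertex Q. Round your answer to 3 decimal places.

By the law of cosines, p² = r² + q² − 2·r·q·cos P = 168.94, so p ≈ 12.998.
Law of cosines again: cos Q = (p² + r² − q²)/(2·p·r) ≈ 0.92584, so ∠Q ≈ 22.20°.
The bisector from Q has length 2·p·r·cos(∠Q/2)/(p+r) ≈ 15.016.

t_Q ≈ 15.016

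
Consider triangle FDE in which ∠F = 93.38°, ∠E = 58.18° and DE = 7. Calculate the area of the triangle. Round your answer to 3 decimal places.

9.932

The third angle is ∠D = 180° − ∠E − ∠F = 28.44°.
Law of sines: EF = DE·sin D/sin F ≈ 3.3395.
Law of sines: FD = DE·sin E/sin F ≈ 5.9583.
Area = ½·DE·EF·sin E ≈ 9.9315.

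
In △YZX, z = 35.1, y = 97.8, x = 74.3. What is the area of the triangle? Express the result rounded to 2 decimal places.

area ≈ 1098.18

Semiperimeter s = (97.8 + 35.1 + 74.3)/2 = 103.6.
Heron's formula: area = √(103.6·5.8·68.5·29.3) ≈ 1098.2.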